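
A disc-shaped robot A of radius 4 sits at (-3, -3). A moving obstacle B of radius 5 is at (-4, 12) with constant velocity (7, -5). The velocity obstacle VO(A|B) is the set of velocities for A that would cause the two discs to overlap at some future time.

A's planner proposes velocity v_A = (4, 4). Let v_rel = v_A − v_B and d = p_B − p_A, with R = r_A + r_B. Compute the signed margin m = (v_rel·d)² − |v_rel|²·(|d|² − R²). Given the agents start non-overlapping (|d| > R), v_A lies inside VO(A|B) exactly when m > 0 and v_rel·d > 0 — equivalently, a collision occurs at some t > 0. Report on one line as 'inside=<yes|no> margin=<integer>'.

d = (-1, 15),  |d|² = 226;  R = 4+5 = 9,  c = 226−9² = 145
v_rel = (-3, 9),  |v_rel|² = 90;  v_rel·d = (-3)·(-1) + (9)·(15) = 138
90·t² − 276·t + 145 = 0  ⇒  m = 138² − 90·145 = 5994
m = 5994 > 0,  v_rel·d = 138 > 0  ⇒  inside

inside=yes margin=5994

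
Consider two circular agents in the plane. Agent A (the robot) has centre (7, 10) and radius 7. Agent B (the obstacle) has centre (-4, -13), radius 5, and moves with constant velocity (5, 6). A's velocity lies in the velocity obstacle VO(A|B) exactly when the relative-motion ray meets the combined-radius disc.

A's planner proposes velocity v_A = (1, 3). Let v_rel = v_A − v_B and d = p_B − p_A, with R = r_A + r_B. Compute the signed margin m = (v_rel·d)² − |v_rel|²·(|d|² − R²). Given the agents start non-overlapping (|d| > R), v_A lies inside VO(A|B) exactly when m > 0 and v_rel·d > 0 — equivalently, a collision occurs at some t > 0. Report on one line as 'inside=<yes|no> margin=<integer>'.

d = (-11, -23),  |d|² = 650;  R = 7+5 = 12,  c = 650−12² = 506
v_rel = (-4, -3),  |v_rel|² = 25;  v_rel·d = (-4)·(-11) + (-3)·(-23) = 113
25·t² − 226·t + 506 = 0  ⇒  m = 113² − 25·506 = 119
m = 119 > 0,  v_rel·d = 113 > 0  ⇒  inside

inside=yes margin=119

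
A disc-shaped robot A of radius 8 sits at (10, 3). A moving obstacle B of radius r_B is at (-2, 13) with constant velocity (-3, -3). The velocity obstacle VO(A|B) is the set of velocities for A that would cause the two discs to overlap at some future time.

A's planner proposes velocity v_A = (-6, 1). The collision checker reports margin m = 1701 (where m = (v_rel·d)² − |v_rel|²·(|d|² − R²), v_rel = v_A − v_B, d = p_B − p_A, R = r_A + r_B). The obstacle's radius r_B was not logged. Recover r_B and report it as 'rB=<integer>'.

m = 1701
d = (-12, 10);  v_rel = (-3, 4),  |v_rel|² = 25
v_rel×d = (-3)·(10) − (4)·(-12) = 18
since m = R²·25 − 18²:  R² = (324 + 1701) / 25 = 81
R = √81 = 9  ⇒  r_B = 9 − 8 = 1

rB=1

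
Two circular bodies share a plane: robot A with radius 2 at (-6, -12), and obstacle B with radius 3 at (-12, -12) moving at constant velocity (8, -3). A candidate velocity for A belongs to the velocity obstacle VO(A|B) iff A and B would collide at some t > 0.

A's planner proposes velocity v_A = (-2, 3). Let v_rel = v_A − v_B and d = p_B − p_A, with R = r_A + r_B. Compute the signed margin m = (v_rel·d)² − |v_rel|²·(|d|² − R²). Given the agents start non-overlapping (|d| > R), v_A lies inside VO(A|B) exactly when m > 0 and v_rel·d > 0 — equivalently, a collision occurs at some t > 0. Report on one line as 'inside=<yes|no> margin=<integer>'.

d = (-6, 0),  |d|² = 36;  R = 2+3 = 5,  c = 36−5² = 11
v_rel = (-10, 6),  |v_rel|² = 136;  v_rel·d = (-10)·(-6) + (6)·(0) = 60
136·t² − 120·t + 11 = 0  ⇒  m = 60² − 136·11 = 2104
m = 2104 > 0,  v_rel·d = 60 > 0  ⇒  inside

inside=yes margin=2104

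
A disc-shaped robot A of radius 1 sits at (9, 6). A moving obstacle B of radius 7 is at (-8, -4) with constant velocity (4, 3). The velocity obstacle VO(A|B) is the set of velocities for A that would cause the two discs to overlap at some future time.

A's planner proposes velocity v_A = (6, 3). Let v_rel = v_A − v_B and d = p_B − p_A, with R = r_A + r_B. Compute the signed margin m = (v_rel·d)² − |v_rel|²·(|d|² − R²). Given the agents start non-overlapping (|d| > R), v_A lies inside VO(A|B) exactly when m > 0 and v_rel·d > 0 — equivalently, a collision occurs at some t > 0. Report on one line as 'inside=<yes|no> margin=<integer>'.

d = (-17, -10),  |d|² = 389;  R = 1+7 = 8,  c = 389−8² = 325
v_rel = (2, 0),  |v_rel|² = 4;  v_rel·d = (2)·(-17) + (0)·(-10) = -34
4·t² + 68·t + 325 = 0  ⇒  m = (-34)² − 4·325 = -144
m = -144 < 0,  v_rel·d = -34 < 0  ⇒  outside

inside=no margin=-144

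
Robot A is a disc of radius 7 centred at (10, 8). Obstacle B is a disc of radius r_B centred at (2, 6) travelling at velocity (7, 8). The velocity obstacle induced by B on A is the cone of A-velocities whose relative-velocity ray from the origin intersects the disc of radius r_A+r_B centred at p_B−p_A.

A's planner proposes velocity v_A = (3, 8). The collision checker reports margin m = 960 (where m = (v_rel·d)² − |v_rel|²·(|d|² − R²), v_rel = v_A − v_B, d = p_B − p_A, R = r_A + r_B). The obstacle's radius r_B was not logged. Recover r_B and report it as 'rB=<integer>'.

m = 960
d = (-8, -2);  v_rel = (-4, 0),  |v_rel|² = 16
v_rel×d = (-4)·(-2) − (0)·(-8) = 8
since m = R²·16 − 8²:  R² = (64 + 960) / 16 = 64
R = √64 = 8  ⇒  r_B = 8 − 7 = 1

rB=1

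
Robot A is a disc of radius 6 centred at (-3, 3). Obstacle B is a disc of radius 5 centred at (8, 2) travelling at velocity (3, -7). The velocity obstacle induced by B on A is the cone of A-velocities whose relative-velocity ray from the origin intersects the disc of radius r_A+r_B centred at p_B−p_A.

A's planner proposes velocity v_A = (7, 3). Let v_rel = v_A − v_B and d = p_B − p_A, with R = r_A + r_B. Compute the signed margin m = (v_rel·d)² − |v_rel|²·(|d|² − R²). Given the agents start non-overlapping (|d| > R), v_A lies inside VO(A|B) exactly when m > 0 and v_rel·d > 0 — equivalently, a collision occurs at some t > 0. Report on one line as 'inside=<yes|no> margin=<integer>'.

d = (11, -1),  |d|² = 122;  R = 6+5 = 11,  c = 122−11² = 1
v_rel = (4, 10),  |v_rel|² = 116;  v_rel·d = (4)·(11) + (10)·(-1) = 34
116·t² − 68·t + 1 = 0  ⇒  m = 34² − 116·1 = 1040
m = 1040 > 0,  v_rel·d = 34 > 0  ⇒  inside

inside=yes margin=1040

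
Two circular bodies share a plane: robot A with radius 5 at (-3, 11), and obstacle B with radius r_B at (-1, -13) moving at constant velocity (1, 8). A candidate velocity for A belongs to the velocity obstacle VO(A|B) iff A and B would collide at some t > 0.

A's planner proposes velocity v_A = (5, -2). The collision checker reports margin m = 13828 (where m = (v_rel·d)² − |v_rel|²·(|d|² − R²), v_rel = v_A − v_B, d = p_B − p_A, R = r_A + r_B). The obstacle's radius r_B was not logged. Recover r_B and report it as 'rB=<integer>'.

m = 13828
d = (2, -24);  v_rel = (4, -10),  |v_rel|² = 116
v_rel×d = (4)·(-24) − (-10)·(2) = -76
since m = R²·116 − (-76)²:  R² = (5776 + 13828) / 116 = 169
R = √169 = 13  ⇒  r_B = 13 − 5 = 8

rB=8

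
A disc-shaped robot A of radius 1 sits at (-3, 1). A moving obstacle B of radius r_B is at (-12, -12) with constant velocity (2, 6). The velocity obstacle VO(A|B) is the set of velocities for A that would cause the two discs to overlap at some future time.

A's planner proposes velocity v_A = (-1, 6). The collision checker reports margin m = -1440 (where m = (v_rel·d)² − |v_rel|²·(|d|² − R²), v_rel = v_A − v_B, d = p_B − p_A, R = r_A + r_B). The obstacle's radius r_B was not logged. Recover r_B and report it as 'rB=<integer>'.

m = -1440
d = (-9, -13);  v_rel = (-3, 0),  |v_rel|² = 9
v_rel×d = (-3)·(-13) − (0)·(-9) = 39
since m = R²·9 − 39²:  R² = (1521 + -1440) / 9 = 9
R = √9 = 3  ⇒  r_B = 3 − 1 = 2

rB=2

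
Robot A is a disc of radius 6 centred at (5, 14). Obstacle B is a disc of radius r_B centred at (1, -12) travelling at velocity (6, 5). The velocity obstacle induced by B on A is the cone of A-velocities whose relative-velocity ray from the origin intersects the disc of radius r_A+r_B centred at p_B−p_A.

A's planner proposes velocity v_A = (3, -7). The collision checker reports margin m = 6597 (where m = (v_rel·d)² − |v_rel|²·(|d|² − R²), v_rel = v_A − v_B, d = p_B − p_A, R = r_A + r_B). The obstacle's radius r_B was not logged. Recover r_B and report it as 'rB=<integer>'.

m = 6597
d = (-4, -26);  v_rel = (-3, -12),  |v_rel|² = 153
v_rel×d = (-3)·(-26) − (-12)·(-4) = 30
since m = R²·153 − 30²:  R² = (900 + 6597) / 153 = 49
R = √49 = 7  ⇒  r_B = 7 − 6 = 1

rB=1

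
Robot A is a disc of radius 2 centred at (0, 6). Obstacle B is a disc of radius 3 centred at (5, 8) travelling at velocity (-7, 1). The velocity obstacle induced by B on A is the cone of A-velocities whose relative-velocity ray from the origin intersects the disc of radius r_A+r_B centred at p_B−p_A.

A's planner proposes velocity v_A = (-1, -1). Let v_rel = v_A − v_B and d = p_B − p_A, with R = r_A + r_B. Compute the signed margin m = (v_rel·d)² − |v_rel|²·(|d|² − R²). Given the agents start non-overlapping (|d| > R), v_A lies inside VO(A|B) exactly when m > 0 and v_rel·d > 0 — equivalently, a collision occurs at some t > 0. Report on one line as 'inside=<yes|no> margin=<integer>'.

d = (5, 2),  |d|² = 29;  R = 2+3 = 5,  c = 29−5² = 4
v_rel = (6, -2),  |v_rel|² = 40;  v_rel·d = (6)·(5) + (-2)·(2) = 26
40·t² − 52·t + 4 = 0  ⇒  m = 26² − 40·4 = 516
m = 516 > 0,  v_rel·d = 26 > 0  ⇒  inside

inside=yes margin=516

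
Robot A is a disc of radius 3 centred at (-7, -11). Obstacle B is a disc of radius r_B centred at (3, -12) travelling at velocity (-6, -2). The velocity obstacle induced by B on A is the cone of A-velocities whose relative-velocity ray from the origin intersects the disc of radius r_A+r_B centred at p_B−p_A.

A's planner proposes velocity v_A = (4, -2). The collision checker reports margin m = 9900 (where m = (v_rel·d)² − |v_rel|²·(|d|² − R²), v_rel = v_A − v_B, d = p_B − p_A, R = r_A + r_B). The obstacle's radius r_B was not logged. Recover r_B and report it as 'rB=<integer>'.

m = 9900
d = (10, -1);  v_rel = (10, 0),  |v_rel|² = 100
v_rel×d = (10)·(-1) − (0)·(10) = -10
since m = R²·100 − (-10)²:  R² = (100 + 9900) / 100 = 100
R = √100 = 10  ⇒  r_B = 10 − 3 = 7

rB=7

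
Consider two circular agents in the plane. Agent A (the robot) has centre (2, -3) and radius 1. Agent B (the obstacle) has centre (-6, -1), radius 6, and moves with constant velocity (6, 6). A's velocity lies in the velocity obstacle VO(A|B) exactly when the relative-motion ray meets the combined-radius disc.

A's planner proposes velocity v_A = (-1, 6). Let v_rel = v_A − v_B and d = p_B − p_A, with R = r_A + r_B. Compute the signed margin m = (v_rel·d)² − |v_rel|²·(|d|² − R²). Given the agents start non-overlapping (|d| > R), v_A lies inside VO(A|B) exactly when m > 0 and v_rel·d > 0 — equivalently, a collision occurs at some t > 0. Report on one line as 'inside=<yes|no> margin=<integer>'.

d = (-8, 2),  |d|² = 68;  R = 1+6 = 7,  c = 68−7² = 19
v_rel = (-7, 0),  |v_rel|² = 49;  v_rel·d = (-7)·(-8) + (0)·(2) = 56
49·t² − 112·t + 19 = 0  ⇒  m = 56² − 49·19 = 2205
m = 2205 > 0,  v_rel·d = 56 > 0  ⇒  inside

inside=yes margin=2205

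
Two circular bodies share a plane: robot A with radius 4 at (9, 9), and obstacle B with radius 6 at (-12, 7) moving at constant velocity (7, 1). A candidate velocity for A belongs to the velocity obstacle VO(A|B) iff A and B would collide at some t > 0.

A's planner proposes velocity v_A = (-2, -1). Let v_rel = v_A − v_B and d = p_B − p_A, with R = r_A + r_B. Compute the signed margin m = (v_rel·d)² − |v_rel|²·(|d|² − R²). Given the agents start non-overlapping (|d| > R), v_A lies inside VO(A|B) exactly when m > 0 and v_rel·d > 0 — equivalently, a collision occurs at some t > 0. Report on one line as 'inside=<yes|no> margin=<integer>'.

d = (-21, -2),  |d|² = 445;  R = 4+6 = 10,  c = 445−10² = 345
v_rel = (-9, -2),  |v_rel|² = 85;  v_rel·d = (-9)·(-21) + (-2)·(-2) = 193
85·t² − 386·t + 345 = 0  ⇒  m = 193² − 85·345 = 7924
m = 7924 > 0,  v_rel·d = 193 > 0  ⇒  inside

inside=yes margin=7924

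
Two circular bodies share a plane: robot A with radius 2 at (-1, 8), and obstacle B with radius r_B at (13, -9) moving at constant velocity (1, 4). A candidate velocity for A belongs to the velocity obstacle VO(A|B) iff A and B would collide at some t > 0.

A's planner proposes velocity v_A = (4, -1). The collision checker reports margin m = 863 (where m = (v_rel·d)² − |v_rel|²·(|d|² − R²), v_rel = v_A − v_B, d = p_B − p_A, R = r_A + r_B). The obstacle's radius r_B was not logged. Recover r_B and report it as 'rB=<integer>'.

m = 863
d = (14, -17);  v_rel = (3, -5),  |v_rel|² = 34
v_rel×d = (3)·(-17) − (-5)·(14) = 19
since m = R²·34 − 19²:  R² = (361 + 863) / 34 = 36
R = √36 = 6  ⇒  r_B = 6 − 2 = 4

rB=4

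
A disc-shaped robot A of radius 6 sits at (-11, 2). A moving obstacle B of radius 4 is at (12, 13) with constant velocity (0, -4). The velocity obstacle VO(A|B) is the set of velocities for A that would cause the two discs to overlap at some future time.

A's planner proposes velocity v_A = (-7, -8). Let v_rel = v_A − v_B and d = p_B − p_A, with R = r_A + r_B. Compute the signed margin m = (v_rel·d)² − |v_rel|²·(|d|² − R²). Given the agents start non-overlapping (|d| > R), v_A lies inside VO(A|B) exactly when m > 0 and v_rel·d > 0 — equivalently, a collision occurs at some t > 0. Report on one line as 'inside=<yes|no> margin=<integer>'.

d = (23, 11),  |d|² = 650;  R = 6+4 = 10,  c = 650−10² = 550
v_rel = (-7, -4),  |v_rel|² = 65;  v_rel·d = (-7)·(23) + (-4)·(11) = -205
65·t² + 410·t + 550 = 0  ⇒  m = (-205)² − 65·550 = 6275
m = 6275 > 0,  v_rel·d = -205 < 0  ⇒  outside

inside=no margin=6275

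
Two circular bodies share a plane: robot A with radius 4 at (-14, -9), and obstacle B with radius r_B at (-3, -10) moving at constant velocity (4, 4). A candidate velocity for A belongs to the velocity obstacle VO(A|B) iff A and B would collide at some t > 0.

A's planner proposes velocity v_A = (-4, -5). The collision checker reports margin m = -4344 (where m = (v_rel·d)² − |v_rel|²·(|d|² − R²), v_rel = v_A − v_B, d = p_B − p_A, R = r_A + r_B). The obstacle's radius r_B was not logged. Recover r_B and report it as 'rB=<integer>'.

m = -4344
d = (11, -1);  v_rel = (-8, -9),  |v_rel|² = 145
v_rel×d = (-8)·(-1) − (-9)·(11) = 107
since m = R²·145 − 107²:  R² = (11449 + -4344) / 145 = 49
R = √49 = 7  ⇒  r_B = 7 − 4 = 3

rB=3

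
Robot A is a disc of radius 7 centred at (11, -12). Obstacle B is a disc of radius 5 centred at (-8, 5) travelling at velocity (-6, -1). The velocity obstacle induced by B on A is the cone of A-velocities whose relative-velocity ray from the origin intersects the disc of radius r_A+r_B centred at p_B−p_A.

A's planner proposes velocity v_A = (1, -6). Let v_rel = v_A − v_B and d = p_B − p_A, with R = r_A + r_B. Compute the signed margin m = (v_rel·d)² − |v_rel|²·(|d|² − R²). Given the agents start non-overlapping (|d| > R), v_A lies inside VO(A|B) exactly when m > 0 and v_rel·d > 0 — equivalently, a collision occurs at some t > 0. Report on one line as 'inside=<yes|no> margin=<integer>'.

d = (-19, 17),  |d|² = 650;  R = 7+5 = 12,  c = 650−12² = 506
v_rel = (7, -5),  |v_rel|² = 74;  v_rel·d = (7)·(-19) + (-5)·(17) = -218
74·t² + 436·t + 506 = 0  ⇒  m = (-218)² − 74·506 = 10080
m = 10080 > 0,  v_rel·d = -218 < 0  ⇒  outside

inside=no margin=10080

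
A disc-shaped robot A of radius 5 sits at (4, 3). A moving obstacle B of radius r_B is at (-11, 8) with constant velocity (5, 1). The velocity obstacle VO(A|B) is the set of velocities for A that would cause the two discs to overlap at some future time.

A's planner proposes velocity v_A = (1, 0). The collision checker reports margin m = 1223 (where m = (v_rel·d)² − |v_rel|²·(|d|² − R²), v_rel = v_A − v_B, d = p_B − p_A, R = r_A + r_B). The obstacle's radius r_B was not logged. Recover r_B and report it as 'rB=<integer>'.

m = 1223
d = (-15, 5);  v_rel = (-4, -1),  |v_rel|² = 17
v_rel×d = (-4)·(5) − (-1)·(-15) = -35
since m = R²·17 − (-35)²:  R² = (1225 + 1223) / 17 = 144
R = √144 = 12  ⇒  r_B = 12 − 5 = 7

rB=7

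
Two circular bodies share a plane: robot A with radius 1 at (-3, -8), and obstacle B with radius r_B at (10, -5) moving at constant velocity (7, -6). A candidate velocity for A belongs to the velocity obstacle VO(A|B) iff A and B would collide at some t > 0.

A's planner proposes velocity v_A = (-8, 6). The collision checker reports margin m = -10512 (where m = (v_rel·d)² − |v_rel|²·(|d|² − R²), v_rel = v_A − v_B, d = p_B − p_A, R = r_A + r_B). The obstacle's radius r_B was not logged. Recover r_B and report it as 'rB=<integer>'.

m = -10512
d = (13, 3);  v_rel = (-15, 12),  |v_rel|² = 369
v_rel×d = (-15)·(3) − (12)·(13) = -201
since m = R²·369 − (-201)²:  R² = (40401 + -10512) / 369 = 81
R = √81 = 9  ⇒  r_B = 9 − 1 = 8

rB=8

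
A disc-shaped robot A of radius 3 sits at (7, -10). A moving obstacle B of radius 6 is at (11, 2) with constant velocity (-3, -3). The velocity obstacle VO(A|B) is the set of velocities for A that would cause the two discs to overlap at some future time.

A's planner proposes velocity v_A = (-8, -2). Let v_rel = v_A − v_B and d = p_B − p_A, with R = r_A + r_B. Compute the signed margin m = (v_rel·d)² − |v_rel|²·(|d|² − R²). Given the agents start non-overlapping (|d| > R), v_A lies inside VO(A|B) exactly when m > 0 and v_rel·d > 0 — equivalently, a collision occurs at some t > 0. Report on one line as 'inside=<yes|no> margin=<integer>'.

d = (4, 12),  |d|² = 160;  R = 3+6 = 9,  c = 160−9² = 79
v_rel = (-5, 1),  |v_rel|² = 26;  v_rel·d = (-5)·(4) + (1)·(12) = -8
26·t² + 16·t + 79 = 0  ⇒  m = (-8)² − 26·79 = -1990
m = -1990 < 0,  v_rel·d = -8 < 0  ⇒  outside

inside=no margin=-1990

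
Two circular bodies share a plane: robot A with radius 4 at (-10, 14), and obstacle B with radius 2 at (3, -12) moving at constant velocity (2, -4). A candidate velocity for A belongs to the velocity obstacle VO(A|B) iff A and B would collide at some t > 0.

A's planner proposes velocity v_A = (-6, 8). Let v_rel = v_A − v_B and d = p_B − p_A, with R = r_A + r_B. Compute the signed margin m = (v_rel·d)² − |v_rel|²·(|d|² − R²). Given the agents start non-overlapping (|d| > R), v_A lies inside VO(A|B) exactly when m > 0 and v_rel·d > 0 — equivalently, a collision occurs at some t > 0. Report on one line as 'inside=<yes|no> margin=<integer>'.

d = (13, -26),  |d|² = 845;  R = 4+2 = 6,  c = 845−6² = 809
v_rel = (-8, 12),  |v_rel|² = 208;  v_rel·d = (-8)·(13) + (12)·(-26) = -416
208·t² + 832·t + 809 = 0  ⇒  m = (-416)² − 208·809 = 4784
m = 4784 > 0,  v_rel·d = -416 < 0  ⇒  outside

inside=no margin=4784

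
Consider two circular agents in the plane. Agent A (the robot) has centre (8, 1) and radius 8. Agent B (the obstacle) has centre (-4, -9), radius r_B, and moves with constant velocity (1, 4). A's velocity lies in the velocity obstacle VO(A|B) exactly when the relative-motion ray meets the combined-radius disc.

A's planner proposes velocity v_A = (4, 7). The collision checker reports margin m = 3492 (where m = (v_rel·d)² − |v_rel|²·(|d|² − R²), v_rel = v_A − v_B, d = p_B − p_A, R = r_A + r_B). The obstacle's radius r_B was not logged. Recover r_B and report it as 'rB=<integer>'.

m = 3492
d = (-12, -10);  v_rel = (3, 3),  |v_rel|² = 18
v_rel×d = (3)·(-10) − (3)·(-12) = 6
since m = R²·18 − 6²:  R² = (36 + 3492) / 18 = 196
R = √196 = 14  ⇒  r_B = 14 − 8 = 6

rB=6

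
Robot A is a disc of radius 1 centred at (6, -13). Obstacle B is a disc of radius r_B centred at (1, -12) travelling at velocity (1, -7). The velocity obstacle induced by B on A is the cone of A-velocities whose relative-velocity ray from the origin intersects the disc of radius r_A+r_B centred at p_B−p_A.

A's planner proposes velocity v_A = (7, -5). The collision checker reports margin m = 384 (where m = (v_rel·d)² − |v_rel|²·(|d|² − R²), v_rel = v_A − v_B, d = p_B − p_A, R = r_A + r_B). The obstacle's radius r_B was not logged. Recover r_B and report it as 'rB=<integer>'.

m = 384
d = (-5, 1);  v_rel = (6, 2),  |v_rel|² = 40
v_rel×d = (6)·(1) − (2)·(-5) = 16
since m = R²·40 − 16²:  R² = (256 + 384) / 40 = 16
R = √16 = 4  ⇒  r_B = 4 − 1 = 3

rB=3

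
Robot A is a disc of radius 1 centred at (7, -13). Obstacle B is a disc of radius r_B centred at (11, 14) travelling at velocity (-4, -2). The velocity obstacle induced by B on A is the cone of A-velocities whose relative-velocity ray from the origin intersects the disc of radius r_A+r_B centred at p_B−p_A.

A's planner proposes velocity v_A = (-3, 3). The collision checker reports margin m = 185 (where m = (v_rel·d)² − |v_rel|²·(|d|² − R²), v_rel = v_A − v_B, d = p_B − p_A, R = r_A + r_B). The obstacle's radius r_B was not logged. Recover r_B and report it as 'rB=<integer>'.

m = 185
d = (4, 27);  v_rel = (1, 5),  |v_rel|² = 26
v_rel×d = (1)·(27) − (5)·(4) = 7
since m = R²·26 − 7²:  R² = (49 + 185) / 26 = 9
R = √9 = 3  ⇒  r_B = 3 − 1 = 2

rB=2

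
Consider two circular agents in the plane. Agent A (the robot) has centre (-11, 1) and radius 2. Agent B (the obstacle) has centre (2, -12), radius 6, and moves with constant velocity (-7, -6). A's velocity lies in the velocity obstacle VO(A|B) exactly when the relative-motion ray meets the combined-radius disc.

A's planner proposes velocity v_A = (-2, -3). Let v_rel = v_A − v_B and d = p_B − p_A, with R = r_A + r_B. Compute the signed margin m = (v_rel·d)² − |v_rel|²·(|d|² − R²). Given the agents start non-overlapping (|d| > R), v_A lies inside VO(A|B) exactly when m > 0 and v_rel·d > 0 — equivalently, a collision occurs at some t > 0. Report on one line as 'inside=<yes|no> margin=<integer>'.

d = (13, -13),  |d|² = 338;  R = 2+6 = 8,  c = 338−8² = 274
v_rel = (5, 3),  |v_rel|² = 34;  v_rel·d = (5)·(13) + (3)·(-13) = 26
34·t² − 52·t + 274 = 0  ⇒  m = 26² − 34·274 = -8640
m = -8640 < 0,  v_rel·d = 26 > 0  ⇒  outside

inside=no margin=-8640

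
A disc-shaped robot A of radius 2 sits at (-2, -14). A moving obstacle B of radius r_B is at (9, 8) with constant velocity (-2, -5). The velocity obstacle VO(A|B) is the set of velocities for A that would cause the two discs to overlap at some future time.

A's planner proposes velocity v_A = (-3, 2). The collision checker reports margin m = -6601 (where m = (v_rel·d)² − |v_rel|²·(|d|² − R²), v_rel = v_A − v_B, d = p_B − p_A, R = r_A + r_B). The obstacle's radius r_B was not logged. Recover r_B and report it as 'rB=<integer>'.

m = -6601
d = (11, 22);  v_rel = (-1, 7),  |v_rel|² = 50
v_rel×d = (-1)·(22) − (7)·(11) = -99
since m = R²·50 − (-99)²:  R² = (9801 + -6601) / 50 = 64
R = √64 = 8  ⇒  r_B = 8 − 2 = 6

rB=6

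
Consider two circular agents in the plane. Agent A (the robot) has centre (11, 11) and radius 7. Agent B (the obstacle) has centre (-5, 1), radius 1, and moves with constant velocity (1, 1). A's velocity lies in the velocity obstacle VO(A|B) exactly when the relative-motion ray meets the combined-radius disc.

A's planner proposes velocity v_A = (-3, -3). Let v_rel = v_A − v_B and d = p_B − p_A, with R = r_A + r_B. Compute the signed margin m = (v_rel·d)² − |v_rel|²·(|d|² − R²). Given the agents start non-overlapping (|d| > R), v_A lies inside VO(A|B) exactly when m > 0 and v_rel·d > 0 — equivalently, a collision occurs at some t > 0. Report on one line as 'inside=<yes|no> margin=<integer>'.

d = (-16, -10),  |d|² = 356;  R = 7+1 = 8,  c = 356−8² = 292
v_rel = (-4, -4),  |v_rel|² = 32;  v_rel·d = (-4)·(-16) + (-4)·(-10) = 104
32·t² − 208·t + 292 = 0  ⇒  m = 104² − 32·292 = 1472
m = 1472 > 0,  v_rel·d = 104 > 0  ⇒  inside

inside=yes margin=1472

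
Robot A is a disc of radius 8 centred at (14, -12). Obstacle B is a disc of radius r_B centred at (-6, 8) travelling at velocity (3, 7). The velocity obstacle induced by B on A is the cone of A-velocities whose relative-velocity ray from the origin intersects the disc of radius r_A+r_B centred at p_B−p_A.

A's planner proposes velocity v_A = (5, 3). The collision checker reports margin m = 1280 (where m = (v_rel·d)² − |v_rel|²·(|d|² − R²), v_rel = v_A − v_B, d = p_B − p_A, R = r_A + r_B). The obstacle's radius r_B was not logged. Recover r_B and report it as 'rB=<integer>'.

m = 1280
d = (-20, 20);  v_rel = (2, -4),  |v_rel|² = 20
v_rel×d = (2)·(20) − (-4)·(-20) = -40
since m = R²·20 − (-40)²:  R² = (1600 + 1280) / 20 = 144
R = √144 = 12  ⇒  r_B = 12 − 8 = 4

rB=4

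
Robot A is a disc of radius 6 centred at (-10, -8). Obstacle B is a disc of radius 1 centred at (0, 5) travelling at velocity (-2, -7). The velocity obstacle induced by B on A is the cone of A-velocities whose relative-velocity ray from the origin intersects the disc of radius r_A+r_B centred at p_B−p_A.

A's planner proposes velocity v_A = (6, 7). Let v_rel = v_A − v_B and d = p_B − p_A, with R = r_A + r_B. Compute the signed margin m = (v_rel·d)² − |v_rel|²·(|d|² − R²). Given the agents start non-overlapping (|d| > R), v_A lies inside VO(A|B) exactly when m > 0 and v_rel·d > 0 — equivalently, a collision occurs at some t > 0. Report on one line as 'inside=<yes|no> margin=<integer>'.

d = (10, 13),  |d|² = 269;  R = 6+1 = 7,  c = 269−7² = 220
v_rel = (8, 14),  |v_rel|² = 260;  v_rel·d = (8)·(10) + (14)·(13) = 262
260·t² − 524·t + 220 = 0  ⇒  m = 262² − 260·220 = 11444
m = 11444 > 0,  v_rel·d = 262 > 0  ⇒  inside

inside=yes margin=11444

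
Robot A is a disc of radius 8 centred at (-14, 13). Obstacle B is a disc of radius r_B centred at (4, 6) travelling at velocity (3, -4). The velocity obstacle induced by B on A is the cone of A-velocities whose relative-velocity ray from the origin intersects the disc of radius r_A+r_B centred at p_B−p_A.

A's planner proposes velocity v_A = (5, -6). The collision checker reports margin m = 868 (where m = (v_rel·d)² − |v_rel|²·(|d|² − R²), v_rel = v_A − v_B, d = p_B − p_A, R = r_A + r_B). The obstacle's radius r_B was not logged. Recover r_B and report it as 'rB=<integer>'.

m = 868
d = (18, -7);  v_rel = (2, -2),  |v_rel|² = 8
v_rel×d = (2)·(-7) − (-2)·(18) = 22
since m = R²·8 − 22²:  R² = (484 + 868) / 8 = 169
R = √169 = 13  ⇒  r_B = 13 − 8 = 5

rB=5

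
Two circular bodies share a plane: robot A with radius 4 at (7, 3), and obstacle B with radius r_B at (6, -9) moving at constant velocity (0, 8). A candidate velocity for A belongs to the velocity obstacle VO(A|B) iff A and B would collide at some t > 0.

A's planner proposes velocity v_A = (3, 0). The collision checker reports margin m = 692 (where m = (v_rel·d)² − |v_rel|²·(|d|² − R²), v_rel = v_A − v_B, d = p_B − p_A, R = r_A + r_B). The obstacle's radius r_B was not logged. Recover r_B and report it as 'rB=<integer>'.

m = 692
d = (-1, -12);  v_rel = (3, -8),  |v_rel|² = 73
v_rel×d = (3)·(-12) − (-8)·(-1) = -44
since m = R²·73 − (-44)²:  R² = (1936 + 692) / 73 = 36
R = √36 = 6  ⇒  r_B = 6 − 4 = 2

rB=2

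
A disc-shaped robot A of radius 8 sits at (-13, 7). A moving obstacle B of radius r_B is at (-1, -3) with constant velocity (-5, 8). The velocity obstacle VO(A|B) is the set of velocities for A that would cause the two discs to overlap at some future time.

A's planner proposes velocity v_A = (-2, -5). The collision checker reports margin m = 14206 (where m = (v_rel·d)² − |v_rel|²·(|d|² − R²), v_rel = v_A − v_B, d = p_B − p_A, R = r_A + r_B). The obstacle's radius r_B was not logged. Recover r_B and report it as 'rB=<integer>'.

m = 14206
d = (12, -10);  v_rel = (3, -13),  |v_rel|² = 178
v_rel×d = (3)·(-10) − (-13)·(12) = 126
since m = R²·178 − 126²:  R² = (15876 + 14206) / 178 = 169
R = √169 = 13  ⇒  r_B = 13 − 8 = 5

rB=5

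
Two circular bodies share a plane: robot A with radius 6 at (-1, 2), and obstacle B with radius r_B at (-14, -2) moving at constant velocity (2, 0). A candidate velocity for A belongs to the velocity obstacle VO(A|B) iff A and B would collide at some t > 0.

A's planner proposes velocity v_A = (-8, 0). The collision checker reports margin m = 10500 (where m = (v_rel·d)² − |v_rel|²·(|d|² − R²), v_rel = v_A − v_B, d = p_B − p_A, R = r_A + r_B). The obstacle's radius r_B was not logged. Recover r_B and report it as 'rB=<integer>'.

m = 10500
d = (-13, -4);  v_rel = (-10, 0),  |v_rel|² = 100
v_rel×d = (-10)·(-4) − (0)·(-13) = 40
since m = R²·100 − 40²:  R² = (1600 + 10500) / 100 = 121
R = √121 = 11  ⇒  r_B = 11 − 6 = 5

rB=5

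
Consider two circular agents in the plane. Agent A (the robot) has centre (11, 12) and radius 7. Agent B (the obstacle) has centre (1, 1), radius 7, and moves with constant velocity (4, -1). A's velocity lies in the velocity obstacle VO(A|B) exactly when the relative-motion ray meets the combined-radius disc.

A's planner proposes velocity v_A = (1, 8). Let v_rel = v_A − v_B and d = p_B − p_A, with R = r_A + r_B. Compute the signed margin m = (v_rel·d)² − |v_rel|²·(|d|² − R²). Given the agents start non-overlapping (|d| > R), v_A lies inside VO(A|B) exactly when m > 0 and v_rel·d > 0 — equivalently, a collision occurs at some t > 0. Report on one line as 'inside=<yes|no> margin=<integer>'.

d = (-10, -11),  |d|² = 221;  R = 7+7 = 14,  c = 221−14² = 25
v_rel = (-3, 9),  |v_rel|² = 90;  v_rel·d = (-3)·(-10) + (9)·(-11) = -69
90·t² + 138·t + 25 = 0  ⇒  m = (-69)² − 90·25 = 2511
m = 2511 > 0,  v_rel·d = -69 < 0  ⇒  outside

inside=no margin=2511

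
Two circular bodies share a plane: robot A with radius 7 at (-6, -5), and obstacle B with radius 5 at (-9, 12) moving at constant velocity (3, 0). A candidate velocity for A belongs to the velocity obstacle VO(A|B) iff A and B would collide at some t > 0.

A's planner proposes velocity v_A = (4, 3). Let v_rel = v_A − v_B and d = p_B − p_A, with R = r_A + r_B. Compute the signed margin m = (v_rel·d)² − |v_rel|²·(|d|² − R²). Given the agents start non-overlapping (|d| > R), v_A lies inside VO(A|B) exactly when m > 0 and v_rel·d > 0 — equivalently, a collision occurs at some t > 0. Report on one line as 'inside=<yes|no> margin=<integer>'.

d = (-3, 17),  |d|² = 298;  R = 7+5 = 12,  c = 298−12² = 154
v_rel = (1, 3),  |v_rel|² = 10;  v_rel·d = (1)·(-3) + (3)·(17) = 48
10·t² − 96·t + 154 = 0  ⇒  m = 48² − 10·154 = 764
m = 764 > 0,  v_rel·d = 48 > 0  ⇒  inside

inside=yes margin=764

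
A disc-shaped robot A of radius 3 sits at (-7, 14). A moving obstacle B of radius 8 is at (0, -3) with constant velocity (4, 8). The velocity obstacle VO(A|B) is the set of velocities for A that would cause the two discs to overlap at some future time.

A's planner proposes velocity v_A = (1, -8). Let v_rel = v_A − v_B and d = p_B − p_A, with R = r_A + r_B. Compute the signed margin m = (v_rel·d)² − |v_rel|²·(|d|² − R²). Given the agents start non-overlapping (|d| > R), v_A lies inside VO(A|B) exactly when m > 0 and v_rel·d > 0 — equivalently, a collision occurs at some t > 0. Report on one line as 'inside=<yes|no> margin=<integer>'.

d = (7, -17),  |d|² = 338;  R = 3+8 = 11,  c = 338−11² = 217
v_rel = (-3, -16),  |v_rel|² = 265;  v_rel·d = (-3)·(7) + (-16)·(-17) = 251
265·t² − 502·t + 217 = 0  ⇒  m = 251² − 265·217 = 5496
m = 5496 > 0,  v_rel·d = 251 > 0  ⇒  inside

inside=yes margin=5496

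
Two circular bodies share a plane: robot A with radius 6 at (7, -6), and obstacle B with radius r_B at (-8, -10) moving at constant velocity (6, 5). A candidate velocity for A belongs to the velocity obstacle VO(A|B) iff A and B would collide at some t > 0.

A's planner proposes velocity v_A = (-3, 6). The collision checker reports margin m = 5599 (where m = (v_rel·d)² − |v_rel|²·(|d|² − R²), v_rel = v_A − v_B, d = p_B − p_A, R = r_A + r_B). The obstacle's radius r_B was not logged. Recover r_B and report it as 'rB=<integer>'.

m = 5599
d = (-15, -4);  v_rel = (-9, 1),  |v_rel|² = 82
v_rel×d = (-9)·(-4) − (1)·(-15) = 51
since m = R²·82 − 51²:  R² = (2601 + 5599) / 82 = 100
R = √100 = 10  ⇒  r_B = 10 − 6 = 4

rB=4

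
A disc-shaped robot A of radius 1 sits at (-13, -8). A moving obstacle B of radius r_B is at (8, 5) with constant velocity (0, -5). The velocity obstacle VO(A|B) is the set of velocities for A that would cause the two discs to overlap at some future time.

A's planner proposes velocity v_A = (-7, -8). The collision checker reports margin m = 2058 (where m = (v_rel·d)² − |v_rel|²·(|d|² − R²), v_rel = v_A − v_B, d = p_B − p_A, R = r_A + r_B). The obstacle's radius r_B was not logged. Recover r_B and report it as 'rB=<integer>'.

m = 2058
d = (21, 13);  v_rel = (-7, -3),  |v_rel|² = 58
v_rel×d = (-7)·(13) − (-3)·(21) = -28
since m = R²·58 − (-28)²:  R² = (784 + 2058) / 58 = 49
R = √49 = 7  ⇒  r_B = 7 − 1 = 6

rB=6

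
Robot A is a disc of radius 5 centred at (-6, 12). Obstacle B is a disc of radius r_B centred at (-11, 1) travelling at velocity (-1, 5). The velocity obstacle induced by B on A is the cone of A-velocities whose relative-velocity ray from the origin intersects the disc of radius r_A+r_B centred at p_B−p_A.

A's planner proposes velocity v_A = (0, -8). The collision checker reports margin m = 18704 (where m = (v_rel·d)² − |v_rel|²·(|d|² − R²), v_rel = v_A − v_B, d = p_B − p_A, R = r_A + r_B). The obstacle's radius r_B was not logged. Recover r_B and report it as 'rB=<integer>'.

m = 18704
d = (-5, -11);  v_rel = (1, -13),  |v_rel|² = 170
v_rel×d = (1)·(-11) − (-13)·(-5) = -76
since m = R²·170 − (-76)²:  R² = (5776 + 18704) / 170 = 144
R = √144 = 12  ⇒  r_B = 12 − 5 = 7

rB=7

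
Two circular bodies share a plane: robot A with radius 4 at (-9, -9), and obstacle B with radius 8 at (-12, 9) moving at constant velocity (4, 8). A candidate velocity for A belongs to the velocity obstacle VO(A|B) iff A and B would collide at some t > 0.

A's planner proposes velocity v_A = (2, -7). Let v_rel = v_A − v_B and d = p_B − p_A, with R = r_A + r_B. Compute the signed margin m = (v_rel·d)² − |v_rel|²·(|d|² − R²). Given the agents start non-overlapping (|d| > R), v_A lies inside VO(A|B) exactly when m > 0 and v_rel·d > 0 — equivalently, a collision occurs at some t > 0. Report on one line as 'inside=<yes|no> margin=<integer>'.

d = (-3, 18),  |d|² = 333;  R = 4+8 = 12,  c = 333−12² = 189
v_rel = (-2, -15),  |v_rel|² = 229;  v_rel·d = (-2)·(-3) + (-15)·(18) = -264
229·t² + 528·t + 189 = 0  ⇒  m = (-264)² − 229·189 = 26415
m = 26415 > 0,  v_rel·d = -264 < 0  ⇒  outside

inside=no margin=26415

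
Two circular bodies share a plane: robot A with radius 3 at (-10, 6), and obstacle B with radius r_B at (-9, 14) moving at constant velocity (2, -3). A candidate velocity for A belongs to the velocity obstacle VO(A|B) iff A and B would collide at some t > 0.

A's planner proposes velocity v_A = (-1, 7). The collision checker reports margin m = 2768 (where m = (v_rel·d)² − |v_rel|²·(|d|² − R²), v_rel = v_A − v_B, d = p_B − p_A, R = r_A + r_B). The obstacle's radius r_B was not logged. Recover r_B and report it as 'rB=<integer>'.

m = 2768
d = (1, 8);  v_rel = (-3, 10),  |v_rel|² = 109
v_rel×d = (-3)·(8) − (10)·(1) = -34
since m = R²·109 − (-34)²:  R² = (1156 + 2768) / 109 = 36
R = √36 = 6  ⇒  r_B = 6 − 3 = 3

rB=3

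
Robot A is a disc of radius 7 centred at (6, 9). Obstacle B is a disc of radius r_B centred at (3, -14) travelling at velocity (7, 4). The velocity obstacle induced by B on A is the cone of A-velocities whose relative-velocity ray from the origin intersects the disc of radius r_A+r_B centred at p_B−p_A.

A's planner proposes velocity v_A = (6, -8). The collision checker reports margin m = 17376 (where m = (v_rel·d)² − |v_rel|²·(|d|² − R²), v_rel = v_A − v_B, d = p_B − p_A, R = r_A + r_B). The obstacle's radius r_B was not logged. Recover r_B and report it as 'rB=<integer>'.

m = 17376
d = (-3, -23);  v_rel = (-1, -12),  |v_rel|² = 145
v_rel×d = (-1)·(-23) − (-12)·(-3) = -13
since m = R²·145 − (-13)²:  R² = (169 + 17376) / 145 = 121
R = √121 = 11  ⇒  r_B = 11 − 7 = 4

rB=4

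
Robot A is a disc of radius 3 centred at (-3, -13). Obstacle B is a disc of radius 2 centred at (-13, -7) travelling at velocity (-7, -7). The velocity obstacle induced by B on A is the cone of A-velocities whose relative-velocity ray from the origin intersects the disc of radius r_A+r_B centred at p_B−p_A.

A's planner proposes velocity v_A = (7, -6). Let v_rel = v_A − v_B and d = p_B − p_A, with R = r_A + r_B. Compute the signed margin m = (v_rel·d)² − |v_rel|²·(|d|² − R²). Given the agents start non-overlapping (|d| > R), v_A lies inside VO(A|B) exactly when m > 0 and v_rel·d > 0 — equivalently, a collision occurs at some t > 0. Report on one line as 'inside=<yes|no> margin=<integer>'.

d = (-10, 6),  |d|² = 136;  R = 3+2 = 5,  c = 136−5² = 111
v_rel = (14, 1),  |v_rel|² = 197;  v_rel·d = (14)·(-10) + (1)·(6) = -134
197·t² + 268·t + 111 = 0  ⇒  m = (-134)² − 197·111 = -3911
m = -3911 < 0,  v_rel·d = -134 < 0  ⇒  outside

inside=no margin=-3911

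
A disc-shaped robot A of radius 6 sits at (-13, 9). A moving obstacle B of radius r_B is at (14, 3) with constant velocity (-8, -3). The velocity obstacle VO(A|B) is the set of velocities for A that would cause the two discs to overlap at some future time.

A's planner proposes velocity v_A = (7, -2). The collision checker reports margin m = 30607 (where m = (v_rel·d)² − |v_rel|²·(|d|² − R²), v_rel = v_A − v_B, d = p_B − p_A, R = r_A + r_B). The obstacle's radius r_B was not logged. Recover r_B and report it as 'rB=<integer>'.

m = 30607
d = (27, -6);  v_rel = (15, 1),  |v_rel|² = 226
v_rel×d = (15)·(-6) − (1)·(27) = -117
since m = R²·226 − (-117)²:  R² = (13689 + 30607) / 226 = 196
R = √196 = 14  ⇒  r_B = 14 − 6 = 8

rB=8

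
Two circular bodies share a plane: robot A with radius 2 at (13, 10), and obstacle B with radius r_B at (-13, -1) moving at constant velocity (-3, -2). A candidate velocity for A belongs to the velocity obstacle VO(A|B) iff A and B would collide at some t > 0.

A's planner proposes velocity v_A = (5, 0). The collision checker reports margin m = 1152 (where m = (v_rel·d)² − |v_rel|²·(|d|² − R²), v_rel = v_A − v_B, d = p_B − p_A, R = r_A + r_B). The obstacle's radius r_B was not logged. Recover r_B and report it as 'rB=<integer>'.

m = 1152
d = (-26, -11);  v_rel = (8, 2),  |v_rel|² = 68
v_rel×d = (8)·(-11) − (2)·(-26) = -36
since m = R²·68 − (-36)²:  R² = (1296 + 1152) / 68 = 36
R = √36 = 6  ⇒  r_B = 6 − 2 = 4

rB=4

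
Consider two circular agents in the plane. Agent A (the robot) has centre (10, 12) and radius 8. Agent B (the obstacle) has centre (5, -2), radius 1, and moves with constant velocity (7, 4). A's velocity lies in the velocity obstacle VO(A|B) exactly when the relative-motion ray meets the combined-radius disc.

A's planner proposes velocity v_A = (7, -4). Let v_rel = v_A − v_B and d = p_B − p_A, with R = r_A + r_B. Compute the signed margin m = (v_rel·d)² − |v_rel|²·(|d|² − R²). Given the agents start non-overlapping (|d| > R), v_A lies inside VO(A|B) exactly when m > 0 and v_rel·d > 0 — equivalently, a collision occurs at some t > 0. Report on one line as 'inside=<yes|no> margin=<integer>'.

d = (-5, -14),  |d|² = 221;  R = 8+1 = 9,  c = 221−9² = 140
v_rel = (0, -8),  |v_rel|² = 64;  v_rel·d = (0)·(-5) + (-8)·(-14) = 112
64·t² − 224·t + 140 = 0  ⇒  m = 112² − 64·140 = 3584
m = 3584 > 0,  v_rel·d = 112 > 0  ⇒  inside

inside=yes margin=3584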